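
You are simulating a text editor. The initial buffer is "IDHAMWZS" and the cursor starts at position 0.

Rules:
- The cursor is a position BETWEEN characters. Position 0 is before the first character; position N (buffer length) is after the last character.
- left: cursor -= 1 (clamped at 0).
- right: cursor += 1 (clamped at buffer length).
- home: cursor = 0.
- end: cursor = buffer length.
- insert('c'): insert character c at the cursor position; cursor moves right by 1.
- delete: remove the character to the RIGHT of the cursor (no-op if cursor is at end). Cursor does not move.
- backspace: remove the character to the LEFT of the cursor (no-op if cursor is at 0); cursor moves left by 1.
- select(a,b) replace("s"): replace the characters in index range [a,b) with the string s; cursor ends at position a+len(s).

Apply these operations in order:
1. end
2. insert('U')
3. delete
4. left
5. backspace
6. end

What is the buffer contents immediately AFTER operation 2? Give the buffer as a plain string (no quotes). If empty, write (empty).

Answer: IDHAMWZSU

Derivation:
After op 1 (end): buf='IDHAMWZS' cursor=8
After op 2 (insert('U')): buf='IDHAMWZSU' cursor=9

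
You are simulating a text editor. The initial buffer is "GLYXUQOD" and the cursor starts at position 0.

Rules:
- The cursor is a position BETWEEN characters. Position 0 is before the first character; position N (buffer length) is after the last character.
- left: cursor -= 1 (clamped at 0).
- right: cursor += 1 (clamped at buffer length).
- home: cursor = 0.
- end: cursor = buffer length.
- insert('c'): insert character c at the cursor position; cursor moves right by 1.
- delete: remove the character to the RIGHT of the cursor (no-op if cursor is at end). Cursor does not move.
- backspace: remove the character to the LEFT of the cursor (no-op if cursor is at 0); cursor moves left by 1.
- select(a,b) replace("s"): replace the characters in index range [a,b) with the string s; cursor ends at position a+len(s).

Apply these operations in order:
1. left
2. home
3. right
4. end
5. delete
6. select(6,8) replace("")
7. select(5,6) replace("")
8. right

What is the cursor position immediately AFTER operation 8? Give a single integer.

Answer: 5

Derivation:
After op 1 (left): buf='GLYXUQOD' cursor=0
After op 2 (home): buf='GLYXUQOD' cursor=0
After op 3 (right): buf='GLYXUQOD' cursor=1
After op 4 (end): buf='GLYXUQOD' cursor=8
After op 5 (delete): buf='GLYXUQOD' cursor=8
After op 6 (select(6,8) replace("")): buf='GLYXUQ' cursor=6
After op 7 (select(5,6) replace("")): buf='GLYXU' cursor=5
After op 8 (right): buf='GLYXU' cursor=5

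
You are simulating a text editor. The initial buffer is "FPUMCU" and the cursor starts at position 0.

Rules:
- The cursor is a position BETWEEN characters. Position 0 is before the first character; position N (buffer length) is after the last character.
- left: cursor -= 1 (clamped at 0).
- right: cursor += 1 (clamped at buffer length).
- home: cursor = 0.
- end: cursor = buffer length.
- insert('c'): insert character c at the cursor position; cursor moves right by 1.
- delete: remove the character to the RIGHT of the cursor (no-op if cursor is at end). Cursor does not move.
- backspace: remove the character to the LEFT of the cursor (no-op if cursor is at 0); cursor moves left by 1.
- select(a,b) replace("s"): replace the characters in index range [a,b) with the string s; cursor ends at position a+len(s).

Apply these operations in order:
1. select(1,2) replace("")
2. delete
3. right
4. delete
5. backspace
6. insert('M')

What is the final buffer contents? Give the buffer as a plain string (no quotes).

After op 1 (select(1,2) replace("")): buf='FUMCU' cursor=1
After op 2 (delete): buf='FMCU' cursor=1
After op 3 (right): buf='FMCU' cursor=2
After op 4 (delete): buf='FMU' cursor=2
After op 5 (backspace): buf='FU' cursor=1
After op 6 (insert('M')): buf='FMU' cursor=2

Answer: FMU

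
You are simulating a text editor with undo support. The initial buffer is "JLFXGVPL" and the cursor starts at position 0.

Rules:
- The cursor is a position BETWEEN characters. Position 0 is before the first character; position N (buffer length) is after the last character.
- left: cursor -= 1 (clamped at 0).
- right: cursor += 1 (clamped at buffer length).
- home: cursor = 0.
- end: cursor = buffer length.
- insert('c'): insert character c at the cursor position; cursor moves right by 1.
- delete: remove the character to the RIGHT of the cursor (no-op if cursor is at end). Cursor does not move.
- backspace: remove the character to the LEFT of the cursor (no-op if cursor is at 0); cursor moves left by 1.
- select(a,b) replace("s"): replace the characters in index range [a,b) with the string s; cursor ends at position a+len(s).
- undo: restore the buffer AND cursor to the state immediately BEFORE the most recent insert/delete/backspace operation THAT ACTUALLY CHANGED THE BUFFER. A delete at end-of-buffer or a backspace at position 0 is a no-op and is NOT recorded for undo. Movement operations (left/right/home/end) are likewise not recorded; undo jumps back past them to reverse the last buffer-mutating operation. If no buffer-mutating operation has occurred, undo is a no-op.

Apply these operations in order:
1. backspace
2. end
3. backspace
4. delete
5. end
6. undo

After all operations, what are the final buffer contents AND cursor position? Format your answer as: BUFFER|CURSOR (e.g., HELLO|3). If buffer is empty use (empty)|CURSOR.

After op 1 (backspace): buf='JLFXGVPL' cursor=0
After op 2 (end): buf='JLFXGVPL' cursor=8
After op 3 (backspace): buf='JLFXGVP' cursor=7
After op 4 (delete): buf='JLFXGVP' cursor=7
After op 5 (end): buf='JLFXGVP' cursor=7
After op 6 (undo): buf='JLFXGVPL' cursor=8

Answer: JLFXGVPL|8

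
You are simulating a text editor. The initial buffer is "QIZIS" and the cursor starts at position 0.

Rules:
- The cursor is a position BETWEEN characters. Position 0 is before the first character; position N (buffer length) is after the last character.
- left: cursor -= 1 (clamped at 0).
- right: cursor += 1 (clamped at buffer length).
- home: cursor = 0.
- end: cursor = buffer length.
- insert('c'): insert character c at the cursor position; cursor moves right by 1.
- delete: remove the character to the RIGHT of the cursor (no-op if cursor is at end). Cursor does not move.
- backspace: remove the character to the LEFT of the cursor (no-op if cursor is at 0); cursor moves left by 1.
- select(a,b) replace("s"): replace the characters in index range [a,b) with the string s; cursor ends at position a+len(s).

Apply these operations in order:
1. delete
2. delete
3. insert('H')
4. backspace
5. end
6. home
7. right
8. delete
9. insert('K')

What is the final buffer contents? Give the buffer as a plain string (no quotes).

Answer: ZKS

Derivation:
After op 1 (delete): buf='IZIS' cursor=0
After op 2 (delete): buf='ZIS' cursor=0
After op 3 (insert('H')): buf='HZIS' cursor=1
After op 4 (backspace): buf='ZIS' cursor=0
After op 5 (end): buf='ZIS' cursor=3
After op 6 (home): buf='ZIS' cursor=0
After op 7 (right): buf='ZIS' cursor=1
After op 8 (delete): buf='ZS' cursor=1
After op 9 (insert('K')): buf='ZKS' cursor=2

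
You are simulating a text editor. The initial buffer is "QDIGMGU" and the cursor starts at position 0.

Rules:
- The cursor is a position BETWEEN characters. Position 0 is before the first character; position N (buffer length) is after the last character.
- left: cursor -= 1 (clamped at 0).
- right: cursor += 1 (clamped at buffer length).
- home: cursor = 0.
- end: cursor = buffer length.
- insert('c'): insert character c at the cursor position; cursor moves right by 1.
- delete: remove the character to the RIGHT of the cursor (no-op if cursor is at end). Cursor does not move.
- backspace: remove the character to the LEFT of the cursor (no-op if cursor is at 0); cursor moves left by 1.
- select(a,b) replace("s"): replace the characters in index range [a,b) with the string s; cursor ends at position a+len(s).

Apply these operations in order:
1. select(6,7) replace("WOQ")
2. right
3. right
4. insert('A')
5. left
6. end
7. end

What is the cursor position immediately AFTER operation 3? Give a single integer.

Answer: 9

Derivation:
After op 1 (select(6,7) replace("WOQ")): buf='QDIGMGWOQ' cursor=9
After op 2 (right): buf='QDIGMGWOQ' cursor=9
After op 3 (right): buf='QDIGMGWOQ' cursor=9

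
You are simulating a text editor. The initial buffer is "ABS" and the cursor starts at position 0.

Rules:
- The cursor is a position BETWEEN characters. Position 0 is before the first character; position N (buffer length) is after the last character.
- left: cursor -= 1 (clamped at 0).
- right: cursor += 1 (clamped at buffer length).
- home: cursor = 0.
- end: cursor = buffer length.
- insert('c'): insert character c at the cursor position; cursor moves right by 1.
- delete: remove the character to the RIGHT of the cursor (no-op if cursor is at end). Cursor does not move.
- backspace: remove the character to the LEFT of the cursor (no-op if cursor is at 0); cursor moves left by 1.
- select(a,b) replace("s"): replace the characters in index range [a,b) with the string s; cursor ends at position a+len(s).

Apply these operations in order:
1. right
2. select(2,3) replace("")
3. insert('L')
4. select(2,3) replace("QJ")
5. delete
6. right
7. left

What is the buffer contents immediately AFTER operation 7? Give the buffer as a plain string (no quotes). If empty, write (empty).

After op 1 (right): buf='ABS' cursor=1
After op 2 (select(2,3) replace("")): buf='AB' cursor=2
After op 3 (insert('L')): buf='ABL' cursor=3
After op 4 (select(2,3) replace("QJ")): buf='ABQJ' cursor=4
After op 5 (delete): buf='ABQJ' cursor=4
After op 6 (right): buf='ABQJ' cursor=4
After op 7 (left): buf='ABQJ' cursor=3

Answer: ABQJ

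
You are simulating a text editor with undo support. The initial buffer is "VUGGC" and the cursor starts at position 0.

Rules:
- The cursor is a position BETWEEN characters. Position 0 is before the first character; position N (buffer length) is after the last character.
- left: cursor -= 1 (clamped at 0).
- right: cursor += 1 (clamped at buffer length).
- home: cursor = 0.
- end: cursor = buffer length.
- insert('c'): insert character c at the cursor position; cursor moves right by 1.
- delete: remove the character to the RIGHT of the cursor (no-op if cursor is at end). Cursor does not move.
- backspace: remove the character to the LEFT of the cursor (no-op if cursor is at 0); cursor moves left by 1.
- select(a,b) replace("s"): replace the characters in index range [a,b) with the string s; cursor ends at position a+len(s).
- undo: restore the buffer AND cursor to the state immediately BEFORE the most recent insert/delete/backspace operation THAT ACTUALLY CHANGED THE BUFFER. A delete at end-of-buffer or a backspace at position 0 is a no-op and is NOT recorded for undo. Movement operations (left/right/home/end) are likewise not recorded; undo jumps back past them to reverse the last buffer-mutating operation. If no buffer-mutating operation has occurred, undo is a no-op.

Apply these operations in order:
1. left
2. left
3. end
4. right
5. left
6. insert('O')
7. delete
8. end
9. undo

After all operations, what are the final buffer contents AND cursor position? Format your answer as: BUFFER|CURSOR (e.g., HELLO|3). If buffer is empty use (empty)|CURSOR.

After op 1 (left): buf='VUGGC' cursor=0
After op 2 (left): buf='VUGGC' cursor=0
After op 3 (end): buf='VUGGC' cursor=5
After op 4 (right): buf='VUGGC' cursor=5
After op 5 (left): buf='VUGGC' cursor=4
After op 6 (insert('O')): buf='VUGGOC' cursor=5
After op 7 (delete): buf='VUGGO' cursor=5
After op 8 (end): buf='VUGGO' cursor=5
After op 9 (undo): buf='VUGGOC' cursor=5

Answer: VUGGOC|5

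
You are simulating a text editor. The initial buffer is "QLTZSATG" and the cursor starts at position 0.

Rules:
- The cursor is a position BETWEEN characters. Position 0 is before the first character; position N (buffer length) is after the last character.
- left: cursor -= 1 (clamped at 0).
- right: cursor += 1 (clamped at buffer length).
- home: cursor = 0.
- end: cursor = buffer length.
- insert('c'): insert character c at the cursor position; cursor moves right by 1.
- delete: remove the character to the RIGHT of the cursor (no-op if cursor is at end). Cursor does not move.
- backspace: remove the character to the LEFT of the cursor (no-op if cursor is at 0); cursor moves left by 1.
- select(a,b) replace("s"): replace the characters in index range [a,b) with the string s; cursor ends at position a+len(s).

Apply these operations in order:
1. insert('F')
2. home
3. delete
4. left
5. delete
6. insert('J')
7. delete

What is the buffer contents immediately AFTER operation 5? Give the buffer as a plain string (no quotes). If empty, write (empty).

Answer: LTZSATG

Derivation:
After op 1 (insert('F')): buf='FQLTZSATG' cursor=1
After op 2 (home): buf='FQLTZSATG' cursor=0
After op 3 (delete): buf='QLTZSATG' cursor=0
After op 4 (left): buf='QLTZSATG' cursor=0
After op 5 (delete): buf='LTZSATG' cursor=0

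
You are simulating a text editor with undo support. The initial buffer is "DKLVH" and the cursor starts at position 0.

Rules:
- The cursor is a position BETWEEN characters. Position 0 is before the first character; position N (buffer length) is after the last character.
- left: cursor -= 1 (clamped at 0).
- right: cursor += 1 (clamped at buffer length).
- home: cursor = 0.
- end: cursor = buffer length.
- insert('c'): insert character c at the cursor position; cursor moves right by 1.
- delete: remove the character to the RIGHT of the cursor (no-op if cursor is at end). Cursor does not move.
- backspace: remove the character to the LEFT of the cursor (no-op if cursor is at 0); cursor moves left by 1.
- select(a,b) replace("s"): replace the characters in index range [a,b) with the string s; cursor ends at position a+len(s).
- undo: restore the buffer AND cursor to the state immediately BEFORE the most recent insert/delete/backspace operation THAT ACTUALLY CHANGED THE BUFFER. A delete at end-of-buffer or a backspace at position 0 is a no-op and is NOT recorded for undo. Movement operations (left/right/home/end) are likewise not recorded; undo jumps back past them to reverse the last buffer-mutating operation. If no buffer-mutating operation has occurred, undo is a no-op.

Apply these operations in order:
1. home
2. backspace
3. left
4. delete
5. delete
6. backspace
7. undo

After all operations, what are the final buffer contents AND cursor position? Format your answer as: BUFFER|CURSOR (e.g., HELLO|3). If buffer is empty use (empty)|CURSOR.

After op 1 (home): buf='DKLVH' cursor=0
After op 2 (backspace): buf='DKLVH' cursor=0
After op 3 (left): buf='DKLVH' cursor=0
After op 4 (delete): buf='KLVH' cursor=0
After op 5 (delete): buf='LVH' cursor=0
After op 6 (backspace): buf='LVH' cursor=0
After op 7 (undo): buf='KLVH' cursor=0

Answer: KLVH|0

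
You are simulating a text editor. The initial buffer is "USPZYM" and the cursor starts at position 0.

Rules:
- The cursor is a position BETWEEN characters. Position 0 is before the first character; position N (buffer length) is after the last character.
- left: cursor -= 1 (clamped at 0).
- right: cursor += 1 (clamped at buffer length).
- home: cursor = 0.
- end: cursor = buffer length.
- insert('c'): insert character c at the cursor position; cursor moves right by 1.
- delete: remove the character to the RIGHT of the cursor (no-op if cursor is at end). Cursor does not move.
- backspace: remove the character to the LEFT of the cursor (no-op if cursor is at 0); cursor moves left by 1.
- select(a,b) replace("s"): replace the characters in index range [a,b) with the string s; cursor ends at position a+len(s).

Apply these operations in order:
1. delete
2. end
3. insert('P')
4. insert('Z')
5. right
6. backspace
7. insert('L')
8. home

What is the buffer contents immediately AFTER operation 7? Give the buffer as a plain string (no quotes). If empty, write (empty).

Answer: SPZYMPL

Derivation:
After op 1 (delete): buf='SPZYM' cursor=0
After op 2 (end): buf='SPZYM' cursor=5
After op 3 (insert('P')): buf='SPZYMP' cursor=6
After op 4 (insert('Z')): buf='SPZYMPZ' cursor=7
After op 5 (right): buf='SPZYMPZ' cursor=7
After op 6 (backspace): buf='SPZYMP' cursor=6
After op 7 (insert('L')): buf='SPZYMPL' cursor=7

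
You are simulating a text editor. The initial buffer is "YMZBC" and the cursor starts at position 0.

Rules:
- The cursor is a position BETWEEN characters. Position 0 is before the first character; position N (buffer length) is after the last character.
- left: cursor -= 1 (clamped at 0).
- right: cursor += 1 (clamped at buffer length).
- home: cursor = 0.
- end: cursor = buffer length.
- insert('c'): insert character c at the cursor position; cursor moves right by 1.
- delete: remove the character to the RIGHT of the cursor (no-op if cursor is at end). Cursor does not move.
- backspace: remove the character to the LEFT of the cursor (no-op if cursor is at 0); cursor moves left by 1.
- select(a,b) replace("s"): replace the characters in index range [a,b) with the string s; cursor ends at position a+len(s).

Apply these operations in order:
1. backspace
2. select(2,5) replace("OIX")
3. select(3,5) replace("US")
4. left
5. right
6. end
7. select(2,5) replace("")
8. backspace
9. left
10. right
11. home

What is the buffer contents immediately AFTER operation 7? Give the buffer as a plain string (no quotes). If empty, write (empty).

Answer: YM

Derivation:
After op 1 (backspace): buf='YMZBC' cursor=0
After op 2 (select(2,5) replace("OIX")): buf='YMOIX' cursor=5
After op 3 (select(3,5) replace("US")): buf='YMOUS' cursor=5
After op 4 (left): buf='YMOUS' cursor=4
After op 5 (right): buf='YMOUS' cursor=5
After op 6 (end): buf='YMOUS' cursor=5
After op 7 (select(2,5) replace("")): buf='YM' cursor=2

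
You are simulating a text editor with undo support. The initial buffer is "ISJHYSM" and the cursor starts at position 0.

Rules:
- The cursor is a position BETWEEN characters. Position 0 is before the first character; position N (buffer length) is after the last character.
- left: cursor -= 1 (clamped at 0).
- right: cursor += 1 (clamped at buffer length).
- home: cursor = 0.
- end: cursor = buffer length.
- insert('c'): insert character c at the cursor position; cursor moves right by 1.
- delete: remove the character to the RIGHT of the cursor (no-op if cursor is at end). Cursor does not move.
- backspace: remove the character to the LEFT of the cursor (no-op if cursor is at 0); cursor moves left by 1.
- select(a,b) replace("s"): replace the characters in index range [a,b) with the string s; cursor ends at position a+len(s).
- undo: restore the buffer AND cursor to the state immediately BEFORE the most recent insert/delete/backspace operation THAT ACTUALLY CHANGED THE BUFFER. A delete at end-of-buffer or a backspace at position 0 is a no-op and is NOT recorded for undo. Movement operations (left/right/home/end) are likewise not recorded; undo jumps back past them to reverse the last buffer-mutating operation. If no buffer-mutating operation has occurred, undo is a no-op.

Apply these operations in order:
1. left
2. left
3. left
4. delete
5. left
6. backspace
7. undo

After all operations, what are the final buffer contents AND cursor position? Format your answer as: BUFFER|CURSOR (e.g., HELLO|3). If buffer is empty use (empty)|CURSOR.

Answer: ISJHYSM|0

Derivation:
After op 1 (left): buf='ISJHYSM' cursor=0
After op 2 (left): buf='ISJHYSM' cursor=0
After op 3 (left): buf='ISJHYSM' cursor=0
After op 4 (delete): buf='SJHYSM' cursor=0
After op 5 (left): buf='SJHYSM' cursor=0
After op 6 (backspace): buf='SJHYSM' cursor=0
After op 7 (undo): buf='ISJHYSM' cursor=0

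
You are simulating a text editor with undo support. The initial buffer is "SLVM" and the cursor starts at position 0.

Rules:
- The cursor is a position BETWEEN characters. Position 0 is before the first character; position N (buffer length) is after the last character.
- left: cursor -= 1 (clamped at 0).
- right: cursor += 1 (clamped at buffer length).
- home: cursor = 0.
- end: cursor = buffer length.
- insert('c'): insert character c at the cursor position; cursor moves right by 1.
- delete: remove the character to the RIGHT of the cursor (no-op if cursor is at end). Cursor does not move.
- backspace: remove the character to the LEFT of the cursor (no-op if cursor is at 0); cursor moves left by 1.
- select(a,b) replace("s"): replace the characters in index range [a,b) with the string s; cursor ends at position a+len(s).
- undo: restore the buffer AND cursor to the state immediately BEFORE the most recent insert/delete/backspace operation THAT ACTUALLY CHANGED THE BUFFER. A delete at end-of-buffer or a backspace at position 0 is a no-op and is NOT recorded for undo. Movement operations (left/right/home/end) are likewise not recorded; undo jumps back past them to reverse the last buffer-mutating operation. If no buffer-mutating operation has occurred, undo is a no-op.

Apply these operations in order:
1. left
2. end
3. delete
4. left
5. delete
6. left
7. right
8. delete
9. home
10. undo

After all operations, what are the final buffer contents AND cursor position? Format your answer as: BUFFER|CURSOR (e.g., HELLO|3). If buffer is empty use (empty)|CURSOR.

Answer: SLVM|3

Derivation:
After op 1 (left): buf='SLVM' cursor=0
After op 2 (end): buf='SLVM' cursor=4
After op 3 (delete): buf='SLVM' cursor=4
After op 4 (left): buf='SLVM' cursor=3
After op 5 (delete): buf='SLV' cursor=3
After op 6 (left): buf='SLV' cursor=2
After op 7 (right): buf='SLV' cursor=3
After op 8 (delete): buf='SLV' cursor=3
After op 9 (home): buf='SLV' cursor=0
After op 10 (undo): buf='SLVM' cursor=3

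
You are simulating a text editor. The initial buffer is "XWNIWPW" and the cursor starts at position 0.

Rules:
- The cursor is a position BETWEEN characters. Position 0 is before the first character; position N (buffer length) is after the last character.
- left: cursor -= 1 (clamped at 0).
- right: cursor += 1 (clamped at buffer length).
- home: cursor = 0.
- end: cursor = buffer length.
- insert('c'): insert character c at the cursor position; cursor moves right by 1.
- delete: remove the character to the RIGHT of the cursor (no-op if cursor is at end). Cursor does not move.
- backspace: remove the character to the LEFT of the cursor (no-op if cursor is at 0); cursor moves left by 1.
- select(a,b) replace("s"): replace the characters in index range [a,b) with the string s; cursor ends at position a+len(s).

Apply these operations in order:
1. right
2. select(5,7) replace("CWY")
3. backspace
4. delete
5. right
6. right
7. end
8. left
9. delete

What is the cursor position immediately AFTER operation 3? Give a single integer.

Answer: 7

Derivation:
After op 1 (right): buf='XWNIWPW' cursor=1
After op 2 (select(5,7) replace("CWY")): buf='XWNIWCWY' cursor=8
After op 3 (backspace): buf='XWNIWCW' cursor=7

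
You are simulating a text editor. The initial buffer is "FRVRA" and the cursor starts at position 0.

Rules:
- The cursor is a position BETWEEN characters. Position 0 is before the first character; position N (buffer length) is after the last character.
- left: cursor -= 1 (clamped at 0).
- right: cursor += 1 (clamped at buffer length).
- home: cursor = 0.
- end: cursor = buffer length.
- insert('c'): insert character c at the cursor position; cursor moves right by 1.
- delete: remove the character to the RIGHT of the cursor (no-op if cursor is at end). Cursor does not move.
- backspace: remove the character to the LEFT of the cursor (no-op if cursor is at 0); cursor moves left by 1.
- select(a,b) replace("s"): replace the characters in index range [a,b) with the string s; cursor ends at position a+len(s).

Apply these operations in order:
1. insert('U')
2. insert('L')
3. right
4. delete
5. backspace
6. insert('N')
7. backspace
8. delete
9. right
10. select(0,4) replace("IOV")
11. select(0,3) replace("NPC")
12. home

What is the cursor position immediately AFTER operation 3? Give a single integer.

After op 1 (insert('U')): buf='UFRVRA' cursor=1
After op 2 (insert('L')): buf='ULFRVRA' cursor=2
After op 3 (right): buf='ULFRVRA' cursor=3

Answer: 3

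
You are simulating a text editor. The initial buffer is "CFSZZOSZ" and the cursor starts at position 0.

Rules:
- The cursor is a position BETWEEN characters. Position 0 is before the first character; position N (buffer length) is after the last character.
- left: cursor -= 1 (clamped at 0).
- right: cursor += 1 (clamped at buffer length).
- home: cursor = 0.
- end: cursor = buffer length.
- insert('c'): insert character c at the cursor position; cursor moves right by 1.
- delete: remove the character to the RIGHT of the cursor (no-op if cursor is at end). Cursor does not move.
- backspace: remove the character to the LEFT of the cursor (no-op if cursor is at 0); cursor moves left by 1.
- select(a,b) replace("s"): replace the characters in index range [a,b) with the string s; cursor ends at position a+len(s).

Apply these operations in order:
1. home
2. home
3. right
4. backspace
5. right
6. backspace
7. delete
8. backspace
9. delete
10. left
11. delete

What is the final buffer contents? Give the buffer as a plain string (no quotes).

After op 1 (home): buf='CFSZZOSZ' cursor=0
After op 2 (home): buf='CFSZZOSZ' cursor=0
After op 3 (right): buf='CFSZZOSZ' cursor=1
After op 4 (backspace): buf='FSZZOSZ' cursor=0
After op 5 (right): buf='FSZZOSZ' cursor=1
After op 6 (backspace): buf='SZZOSZ' cursor=0
After op 7 (delete): buf='ZZOSZ' cursor=0
After op 8 (backspace): buf='ZZOSZ' cursor=0
After op 9 (delete): buf='ZOSZ' cursor=0
After op 10 (left): buf='ZOSZ' cursor=0
After op 11 (delete): buf='OSZ' cursor=0

Answer: OSZ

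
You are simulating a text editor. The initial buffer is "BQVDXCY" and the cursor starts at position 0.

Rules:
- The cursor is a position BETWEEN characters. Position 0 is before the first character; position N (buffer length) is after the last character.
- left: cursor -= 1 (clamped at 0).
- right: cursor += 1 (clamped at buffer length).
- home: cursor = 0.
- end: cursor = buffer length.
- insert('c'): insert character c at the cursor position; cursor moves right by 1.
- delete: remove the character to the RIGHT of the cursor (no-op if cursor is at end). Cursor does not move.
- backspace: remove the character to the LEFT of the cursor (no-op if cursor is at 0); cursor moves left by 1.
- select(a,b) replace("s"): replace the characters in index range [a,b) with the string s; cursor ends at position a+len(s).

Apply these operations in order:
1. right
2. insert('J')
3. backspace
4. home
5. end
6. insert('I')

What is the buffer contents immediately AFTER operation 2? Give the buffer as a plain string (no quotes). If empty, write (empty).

After op 1 (right): buf='BQVDXCY' cursor=1
After op 2 (insert('J')): buf='BJQVDXCY' cursor=2

Answer: BJQVDXCY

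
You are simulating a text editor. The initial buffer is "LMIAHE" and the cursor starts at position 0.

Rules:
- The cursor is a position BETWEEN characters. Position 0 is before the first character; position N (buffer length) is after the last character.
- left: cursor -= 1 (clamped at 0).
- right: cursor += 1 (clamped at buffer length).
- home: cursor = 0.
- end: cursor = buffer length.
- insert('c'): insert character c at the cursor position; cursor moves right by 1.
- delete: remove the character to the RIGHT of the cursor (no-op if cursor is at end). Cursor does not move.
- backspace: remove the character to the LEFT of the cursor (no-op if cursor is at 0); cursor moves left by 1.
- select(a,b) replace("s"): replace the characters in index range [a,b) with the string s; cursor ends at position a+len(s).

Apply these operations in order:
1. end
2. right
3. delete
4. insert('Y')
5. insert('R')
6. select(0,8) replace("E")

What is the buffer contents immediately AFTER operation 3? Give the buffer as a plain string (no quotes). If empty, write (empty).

After op 1 (end): buf='LMIAHE' cursor=6
After op 2 (right): buf='LMIAHE' cursor=6
After op 3 (delete): buf='LMIAHE' cursor=6

Answer: LMIAHE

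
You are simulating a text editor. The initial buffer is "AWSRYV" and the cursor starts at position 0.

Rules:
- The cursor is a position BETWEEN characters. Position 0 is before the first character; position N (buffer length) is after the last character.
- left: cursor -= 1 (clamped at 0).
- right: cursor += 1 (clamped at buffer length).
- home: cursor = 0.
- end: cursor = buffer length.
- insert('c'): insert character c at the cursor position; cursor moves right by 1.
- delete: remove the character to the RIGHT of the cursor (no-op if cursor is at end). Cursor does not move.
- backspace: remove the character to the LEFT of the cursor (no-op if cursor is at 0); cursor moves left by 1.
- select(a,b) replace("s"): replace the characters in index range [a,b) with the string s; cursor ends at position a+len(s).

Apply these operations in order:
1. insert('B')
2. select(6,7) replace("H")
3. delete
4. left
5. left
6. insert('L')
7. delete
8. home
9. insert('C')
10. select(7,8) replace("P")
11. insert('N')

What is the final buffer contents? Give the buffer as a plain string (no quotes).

Answer: CBAWSRLPN

Derivation:
After op 1 (insert('B')): buf='BAWSRYV' cursor=1
After op 2 (select(6,7) replace("H")): buf='BAWSRYH' cursor=7
After op 3 (delete): buf='BAWSRYH' cursor=7
After op 4 (left): buf='BAWSRYH' cursor=6
After op 5 (left): buf='BAWSRYH' cursor=5
After op 6 (insert('L')): buf='BAWSRLYH' cursor=6
After op 7 (delete): buf='BAWSRLH' cursor=6
After op 8 (home): buf='BAWSRLH' cursor=0
After op 9 (insert('C')): buf='CBAWSRLH' cursor=1
After op 10 (select(7,8) replace("P")): buf='CBAWSRLP' cursor=8
After op 11 (insert('N')): buf='CBAWSRLPN' cursor=9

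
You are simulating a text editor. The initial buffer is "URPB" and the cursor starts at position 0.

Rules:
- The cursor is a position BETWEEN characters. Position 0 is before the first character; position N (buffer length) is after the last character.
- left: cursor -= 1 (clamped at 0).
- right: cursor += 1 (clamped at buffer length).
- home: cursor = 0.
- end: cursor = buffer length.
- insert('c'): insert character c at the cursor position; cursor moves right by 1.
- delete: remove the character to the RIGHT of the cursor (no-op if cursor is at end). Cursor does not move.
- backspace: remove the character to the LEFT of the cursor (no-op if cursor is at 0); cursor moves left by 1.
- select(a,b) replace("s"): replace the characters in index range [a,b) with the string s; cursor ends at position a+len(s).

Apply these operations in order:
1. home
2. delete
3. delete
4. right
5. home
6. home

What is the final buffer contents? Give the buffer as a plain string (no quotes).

After op 1 (home): buf='URPB' cursor=0
After op 2 (delete): buf='RPB' cursor=0
After op 3 (delete): buf='PB' cursor=0
After op 4 (right): buf='PB' cursor=1
After op 5 (home): buf='PB' cursor=0
After op 6 (home): buf='PB' cursor=0

Answer: PB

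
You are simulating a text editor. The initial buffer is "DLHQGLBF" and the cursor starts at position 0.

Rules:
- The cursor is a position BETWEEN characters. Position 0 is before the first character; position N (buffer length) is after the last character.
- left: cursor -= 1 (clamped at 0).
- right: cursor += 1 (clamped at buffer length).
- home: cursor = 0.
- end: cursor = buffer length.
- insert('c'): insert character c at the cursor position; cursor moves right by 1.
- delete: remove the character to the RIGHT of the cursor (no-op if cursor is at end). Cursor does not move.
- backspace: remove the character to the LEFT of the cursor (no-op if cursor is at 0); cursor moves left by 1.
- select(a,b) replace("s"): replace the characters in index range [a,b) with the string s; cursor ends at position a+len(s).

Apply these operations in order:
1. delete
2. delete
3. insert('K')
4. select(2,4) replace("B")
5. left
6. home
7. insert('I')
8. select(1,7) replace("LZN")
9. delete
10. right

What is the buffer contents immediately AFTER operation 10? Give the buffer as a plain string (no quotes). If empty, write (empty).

After op 1 (delete): buf='LHQGLBF' cursor=0
After op 2 (delete): buf='HQGLBF' cursor=0
After op 3 (insert('K')): buf='KHQGLBF' cursor=1
After op 4 (select(2,4) replace("B")): buf='KHBLBF' cursor=3
After op 5 (left): buf='KHBLBF' cursor=2
After op 6 (home): buf='KHBLBF' cursor=0
After op 7 (insert('I')): buf='IKHBLBF' cursor=1
After op 8 (select(1,7) replace("LZN")): buf='ILZN' cursor=4
After op 9 (delete): buf='ILZN' cursor=4
After op 10 (right): buf='ILZN' cursor=4

Answer: ILZN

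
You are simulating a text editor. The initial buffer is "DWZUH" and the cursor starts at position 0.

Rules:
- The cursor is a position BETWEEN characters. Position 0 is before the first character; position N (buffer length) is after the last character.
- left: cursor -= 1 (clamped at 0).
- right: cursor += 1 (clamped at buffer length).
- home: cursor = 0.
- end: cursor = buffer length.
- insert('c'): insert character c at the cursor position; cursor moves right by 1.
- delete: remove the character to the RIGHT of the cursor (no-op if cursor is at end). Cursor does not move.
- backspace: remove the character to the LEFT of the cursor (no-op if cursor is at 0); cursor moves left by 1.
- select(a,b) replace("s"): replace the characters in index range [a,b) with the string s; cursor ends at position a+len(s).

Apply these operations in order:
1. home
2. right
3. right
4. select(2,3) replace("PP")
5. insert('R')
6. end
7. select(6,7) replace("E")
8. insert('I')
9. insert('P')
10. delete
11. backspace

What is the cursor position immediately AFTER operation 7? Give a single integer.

After op 1 (home): buf='DWZUH' cursor=0
After op 2 (right): buf='DWZUH' cursor=1
After op 3 (right): buf='DWZUH' cursor=2
After op 4 (select(2,3) replace("PP")): buf='DWPPUH' cursor=4
After op 5 (insert('R')): buf='DWPPRUH' cursor=5
After op 6 (end): buf='DWPPRUH' cursor=7
After op 7 (select(6,7) replace("E")): buf='DWPPRUE' cursor=7

Answer: 7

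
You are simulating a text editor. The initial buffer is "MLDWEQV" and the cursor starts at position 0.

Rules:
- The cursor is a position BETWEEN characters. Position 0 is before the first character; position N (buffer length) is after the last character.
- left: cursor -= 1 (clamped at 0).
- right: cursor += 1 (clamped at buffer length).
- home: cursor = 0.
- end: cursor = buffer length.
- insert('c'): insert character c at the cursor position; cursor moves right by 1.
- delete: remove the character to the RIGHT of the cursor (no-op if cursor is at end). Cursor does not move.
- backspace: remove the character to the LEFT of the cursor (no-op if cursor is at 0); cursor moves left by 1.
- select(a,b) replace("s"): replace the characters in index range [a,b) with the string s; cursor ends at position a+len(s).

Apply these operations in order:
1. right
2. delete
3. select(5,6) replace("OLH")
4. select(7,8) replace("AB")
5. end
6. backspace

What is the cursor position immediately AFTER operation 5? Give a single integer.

Answer: 9

Derivation:
After op 1 (right): buf='MLDWEQV' cursor=1
After op 2 (delete): buf='MDWEQV' cursor=1
After op 3 (select(5,6) replace("OLH")): buf='MDWEQOLH' cursor=8
After op 4 (select(7,8) replace("AB")): buf='MDWEQOLAB' cursor=9
After op 5 (end): buf='MDWEQOLAB' cursor=9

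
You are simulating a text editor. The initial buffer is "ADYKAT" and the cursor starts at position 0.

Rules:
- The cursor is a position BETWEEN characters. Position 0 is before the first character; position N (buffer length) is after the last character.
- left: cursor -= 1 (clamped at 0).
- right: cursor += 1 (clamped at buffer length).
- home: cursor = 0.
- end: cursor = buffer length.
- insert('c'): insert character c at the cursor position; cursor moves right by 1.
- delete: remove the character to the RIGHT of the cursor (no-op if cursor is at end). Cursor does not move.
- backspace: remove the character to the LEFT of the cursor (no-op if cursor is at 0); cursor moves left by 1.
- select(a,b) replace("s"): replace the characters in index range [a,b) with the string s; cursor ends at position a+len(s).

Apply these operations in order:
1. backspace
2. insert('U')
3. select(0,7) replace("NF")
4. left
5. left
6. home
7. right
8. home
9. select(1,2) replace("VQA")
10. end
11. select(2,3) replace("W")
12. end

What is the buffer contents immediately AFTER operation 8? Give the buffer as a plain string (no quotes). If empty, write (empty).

Answer: NF

Derivation:
After op 1 (backspace): buf='ADYKAT' cursor=0
After op 2 (insert('U')): buf='UADYKAT' cursor=1
After op 3 (select(0,7) replace("NF")): buf='NF' cursor=2
After op 4 (left): buf='NF' cursor=1
After op 5 (left): buf='NF' cursor=0
After op 6 (home): buf='NF' cursor=0
After op 7 (right): buf='NF' cursor=1
After op 8 (home): buf='NF' cursor=0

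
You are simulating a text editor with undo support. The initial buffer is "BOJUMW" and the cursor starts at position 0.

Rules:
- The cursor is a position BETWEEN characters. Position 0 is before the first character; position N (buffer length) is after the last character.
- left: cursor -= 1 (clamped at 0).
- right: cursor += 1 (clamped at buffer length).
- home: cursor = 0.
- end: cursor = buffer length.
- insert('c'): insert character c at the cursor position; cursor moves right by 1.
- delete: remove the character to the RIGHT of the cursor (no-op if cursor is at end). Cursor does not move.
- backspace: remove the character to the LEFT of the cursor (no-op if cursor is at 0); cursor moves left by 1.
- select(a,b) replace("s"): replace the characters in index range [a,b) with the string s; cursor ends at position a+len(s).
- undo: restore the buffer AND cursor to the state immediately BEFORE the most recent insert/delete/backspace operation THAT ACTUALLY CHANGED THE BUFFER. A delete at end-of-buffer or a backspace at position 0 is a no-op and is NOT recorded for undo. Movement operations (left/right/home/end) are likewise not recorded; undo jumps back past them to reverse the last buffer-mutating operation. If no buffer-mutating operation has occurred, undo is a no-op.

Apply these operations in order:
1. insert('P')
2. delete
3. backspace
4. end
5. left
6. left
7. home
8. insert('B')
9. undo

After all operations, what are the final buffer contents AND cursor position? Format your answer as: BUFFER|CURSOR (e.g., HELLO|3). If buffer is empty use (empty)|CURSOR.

After op 1 (insert('P')): buf='PBOJUMW' cursor=1
After op 2 (delete): buf='POJUMW' cursor=1
After op 3 (backspace): buf='OJUMW' cursor=0
After op 4 (end): buf='OJUMW' cursor=5
After op 5 (left): buf='OJUMW' cursor=4
After op 6 (left): buf='OJUMW' cursor=3
After op 7 (home): buf='OJUMW' cursor=0
After op 8 (insert('B')): buf='BOJUMW' cursor=1
After op 9 (undo): buf='OJUMW' cursor=0

Answer: OJUMW|0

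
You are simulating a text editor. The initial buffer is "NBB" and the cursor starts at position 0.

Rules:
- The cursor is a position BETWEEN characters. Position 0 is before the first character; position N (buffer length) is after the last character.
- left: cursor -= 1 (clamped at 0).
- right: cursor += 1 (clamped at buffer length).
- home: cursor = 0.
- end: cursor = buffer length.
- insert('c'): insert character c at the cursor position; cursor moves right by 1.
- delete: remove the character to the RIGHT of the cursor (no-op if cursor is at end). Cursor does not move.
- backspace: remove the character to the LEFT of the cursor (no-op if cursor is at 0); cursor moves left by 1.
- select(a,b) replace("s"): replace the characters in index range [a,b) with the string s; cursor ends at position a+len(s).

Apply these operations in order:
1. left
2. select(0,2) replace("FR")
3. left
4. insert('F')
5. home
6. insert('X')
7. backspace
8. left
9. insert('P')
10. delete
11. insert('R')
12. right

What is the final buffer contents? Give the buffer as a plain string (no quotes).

After op 1 (left): buf='NBB' cursor=0
After op 2 (select(0,2) replace("FR")): buf='FRB' cursor=2
After op 3 (left): buf='FRB' cursor=1
After op 4 (insert('F')): buf='FFRB' cursor=2
After op 5 (home): buf='FFRB' cursor=0
After op 6 (insert('X')): buf='XFFRB' cursor=1
After op 7 (backspace): buf='FFRB' cursor=0
After op 8 (left): buf='FFRB' cursor=0
After op 9 (insert('P')): buf='PFFRB' cursor=1
After op 10 (delete): buf='PFRB' cursor=1
After op 11 (insert('R')): buf='PRFRB' cursor=2
After op 12 (right): buf='PRFRB' cursor=3

Answer: PRFRB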